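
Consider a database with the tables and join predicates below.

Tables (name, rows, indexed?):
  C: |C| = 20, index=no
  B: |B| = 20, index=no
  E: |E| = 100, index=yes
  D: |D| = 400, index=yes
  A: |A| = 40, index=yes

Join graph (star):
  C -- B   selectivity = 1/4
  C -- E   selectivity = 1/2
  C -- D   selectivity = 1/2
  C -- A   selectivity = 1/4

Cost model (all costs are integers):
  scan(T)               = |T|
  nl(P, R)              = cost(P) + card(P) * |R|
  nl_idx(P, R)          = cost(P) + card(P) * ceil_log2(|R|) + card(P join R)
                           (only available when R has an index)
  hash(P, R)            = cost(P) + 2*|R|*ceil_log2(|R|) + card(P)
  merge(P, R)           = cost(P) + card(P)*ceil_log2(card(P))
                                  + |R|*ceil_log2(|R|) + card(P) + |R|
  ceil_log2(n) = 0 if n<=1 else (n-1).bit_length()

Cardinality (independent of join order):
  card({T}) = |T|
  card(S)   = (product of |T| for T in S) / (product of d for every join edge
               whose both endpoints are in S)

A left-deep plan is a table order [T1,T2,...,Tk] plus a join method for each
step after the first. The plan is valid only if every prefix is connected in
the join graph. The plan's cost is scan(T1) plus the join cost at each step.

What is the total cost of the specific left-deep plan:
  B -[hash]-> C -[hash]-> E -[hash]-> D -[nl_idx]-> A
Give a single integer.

16013940

step 1: scan B: cost=20, card=20
step 2: join C via hash
    card(P join C) = 20*20/(4) = 100
    cost = 20 + 2*20*5 + 20 = 240
step 3: join E via hash
    card(P join E) = 100*100/(2) = 5000
    cost = 240 + 2*100*7 + 100 = 1740
step 4: join D via hash
    card(P join D) = 5000*400/(2) = 1000000
    cost = 1740 + 2*400*9 + 5000 = 13940
step 5: join A via nl_idx
    card(P join A) = 1000000*40/(4) = 10000000
    cost = 13940 + 1000000*6 + 10000000 = 16013940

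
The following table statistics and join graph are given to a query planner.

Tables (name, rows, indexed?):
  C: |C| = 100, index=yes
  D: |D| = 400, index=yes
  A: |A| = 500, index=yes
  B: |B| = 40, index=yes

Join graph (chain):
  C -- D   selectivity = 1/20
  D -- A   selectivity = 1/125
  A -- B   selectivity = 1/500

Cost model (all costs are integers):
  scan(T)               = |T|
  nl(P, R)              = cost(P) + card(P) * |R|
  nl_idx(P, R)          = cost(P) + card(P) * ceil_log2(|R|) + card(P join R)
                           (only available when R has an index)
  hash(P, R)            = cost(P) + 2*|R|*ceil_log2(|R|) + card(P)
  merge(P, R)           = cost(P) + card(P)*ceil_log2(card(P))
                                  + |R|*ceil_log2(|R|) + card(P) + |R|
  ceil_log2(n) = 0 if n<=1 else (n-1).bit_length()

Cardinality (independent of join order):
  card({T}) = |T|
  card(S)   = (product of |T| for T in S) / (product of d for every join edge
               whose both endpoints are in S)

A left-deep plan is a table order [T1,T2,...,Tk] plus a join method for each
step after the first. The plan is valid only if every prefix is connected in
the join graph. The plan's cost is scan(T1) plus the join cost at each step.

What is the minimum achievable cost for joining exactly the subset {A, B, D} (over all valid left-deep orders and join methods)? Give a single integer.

Selinger DP over subsets of {A,B,D}:
  {D}: scan cost=400, card=400
  {A}: scan cost=500, card=500
  {B}: scan cost=40, card=40
  {AD}: card=1600; try (A,nl_idx)→5600, (D,nl_idx)→6600, (D,hash)→8200, (A,merge)→9400, (D,merge)→9500, (A,hash)→9800 …(+2); best=5600 via (A,nl_idx)
  {AB}: card=40; try (A,nl_idx)→440, (B,hash)→1480, (B,nl_idx)→3540, (A,merge)→5320, (B,merge)→5780, (A,hash)→9080 …(+2); best=440 via (A,nl_idx)
  {ABD}: card=128; try (D,nl_idx)→928, (D,merge)→4720, (D,hash)→7680, (B,hash)→7680, (B,nl_idx)→15328, (D,nl)→16440 …(+2); best=928 via (D,nl_idx)

928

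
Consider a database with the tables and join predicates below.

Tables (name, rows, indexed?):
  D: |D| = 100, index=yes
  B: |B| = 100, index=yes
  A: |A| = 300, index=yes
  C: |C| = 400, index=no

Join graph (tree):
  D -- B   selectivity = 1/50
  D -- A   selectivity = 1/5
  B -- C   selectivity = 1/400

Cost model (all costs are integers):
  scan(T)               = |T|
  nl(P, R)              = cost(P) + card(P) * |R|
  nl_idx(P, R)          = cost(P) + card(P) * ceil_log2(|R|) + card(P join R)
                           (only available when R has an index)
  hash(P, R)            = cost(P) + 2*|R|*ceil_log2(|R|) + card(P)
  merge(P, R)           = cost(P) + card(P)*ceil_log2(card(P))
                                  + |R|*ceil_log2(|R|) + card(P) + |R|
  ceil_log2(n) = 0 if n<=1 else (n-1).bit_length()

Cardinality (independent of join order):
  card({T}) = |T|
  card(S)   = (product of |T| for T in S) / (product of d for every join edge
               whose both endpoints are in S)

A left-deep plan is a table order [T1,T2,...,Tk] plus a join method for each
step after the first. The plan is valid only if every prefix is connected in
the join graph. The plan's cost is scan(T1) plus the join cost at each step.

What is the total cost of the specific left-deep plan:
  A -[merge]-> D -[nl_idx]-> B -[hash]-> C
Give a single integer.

step 1: scan A: cost=300, card=300
step 2: join D via merge
    card(P join D) = 300*100/(5) = 6000
    cost = 300 + 300*9 + 100*7 + 300 + 100 = 4100
step 3: join B via nl_idx
    card(P join B) = 6000*100/(50) = 12000
    cost = 4100 + 6000*7 + 12000 = 58100
step 4: join C via hash
    card(P join C) = 12000*400/(400) = 12000
    cost = 58100 + 2*400*9 + 12000 = 77300

77300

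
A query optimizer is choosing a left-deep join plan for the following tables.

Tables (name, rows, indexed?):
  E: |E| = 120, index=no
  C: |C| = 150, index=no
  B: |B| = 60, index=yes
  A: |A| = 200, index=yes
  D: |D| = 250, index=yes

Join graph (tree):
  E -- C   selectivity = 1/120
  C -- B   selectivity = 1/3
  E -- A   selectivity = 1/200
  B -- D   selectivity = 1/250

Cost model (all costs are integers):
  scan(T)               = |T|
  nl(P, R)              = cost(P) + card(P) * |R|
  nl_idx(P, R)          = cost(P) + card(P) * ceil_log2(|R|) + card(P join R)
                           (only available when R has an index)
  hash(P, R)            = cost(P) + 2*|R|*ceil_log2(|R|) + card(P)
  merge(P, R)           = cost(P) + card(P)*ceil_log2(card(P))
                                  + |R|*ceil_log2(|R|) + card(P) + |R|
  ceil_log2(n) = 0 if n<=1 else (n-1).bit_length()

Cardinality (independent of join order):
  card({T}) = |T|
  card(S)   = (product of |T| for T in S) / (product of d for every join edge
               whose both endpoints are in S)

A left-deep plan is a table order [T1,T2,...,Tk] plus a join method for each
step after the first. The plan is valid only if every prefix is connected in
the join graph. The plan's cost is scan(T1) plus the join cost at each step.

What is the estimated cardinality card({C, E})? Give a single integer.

Tables in S: C(150), E(120)
Edges inside S: E-C(d=120)
numerator = 150 * 120 = 18000
denominator = 120 = 120
card(S) = 18000 / 120 = 150

150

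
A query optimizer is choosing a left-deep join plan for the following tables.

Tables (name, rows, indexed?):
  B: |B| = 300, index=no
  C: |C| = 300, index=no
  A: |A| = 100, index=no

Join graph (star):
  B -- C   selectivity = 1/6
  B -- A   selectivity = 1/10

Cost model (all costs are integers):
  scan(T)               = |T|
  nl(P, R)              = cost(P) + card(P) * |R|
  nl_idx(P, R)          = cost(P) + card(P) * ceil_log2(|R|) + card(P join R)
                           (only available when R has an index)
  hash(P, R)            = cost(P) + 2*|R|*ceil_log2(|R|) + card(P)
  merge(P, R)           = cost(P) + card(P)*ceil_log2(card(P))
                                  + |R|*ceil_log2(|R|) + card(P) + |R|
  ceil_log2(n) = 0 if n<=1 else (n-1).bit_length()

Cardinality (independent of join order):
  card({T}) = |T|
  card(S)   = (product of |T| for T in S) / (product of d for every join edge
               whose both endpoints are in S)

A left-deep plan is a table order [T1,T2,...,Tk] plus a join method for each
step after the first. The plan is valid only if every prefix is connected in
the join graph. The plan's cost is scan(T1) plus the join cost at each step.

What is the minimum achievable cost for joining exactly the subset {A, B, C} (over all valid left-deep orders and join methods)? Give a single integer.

10400

Selinger DP over subsets of {A,B,C}:
  {B}: scan cost=300, card=300
  {C}: scan cost=300, card=300
  {A}: scan cost=100, card=100
  {BC}: card=15000; try (C,hash)→6000, (B,hash)→6000, (C,merge)→6300, (B,merge)→6300, (C,nl)→90300, (B,nl)→90300; best=6000 via (C,hash)
  {AB}: card=3000; try (A,hash)→2000, (B,merge)→3900, (A,merge)→4100, (B,hash)→5600, (B,nl)→30100, (A,nl)→30300; best=2000 via (A,hash)
  {ABC}: card=150000; try (C,hash)→10400, (A,hash)→22400, (C,merge)→44000, (A,merge)→231800, (C,nl)→902000, (A,nl)→1506000; best=10400 via (C,hash)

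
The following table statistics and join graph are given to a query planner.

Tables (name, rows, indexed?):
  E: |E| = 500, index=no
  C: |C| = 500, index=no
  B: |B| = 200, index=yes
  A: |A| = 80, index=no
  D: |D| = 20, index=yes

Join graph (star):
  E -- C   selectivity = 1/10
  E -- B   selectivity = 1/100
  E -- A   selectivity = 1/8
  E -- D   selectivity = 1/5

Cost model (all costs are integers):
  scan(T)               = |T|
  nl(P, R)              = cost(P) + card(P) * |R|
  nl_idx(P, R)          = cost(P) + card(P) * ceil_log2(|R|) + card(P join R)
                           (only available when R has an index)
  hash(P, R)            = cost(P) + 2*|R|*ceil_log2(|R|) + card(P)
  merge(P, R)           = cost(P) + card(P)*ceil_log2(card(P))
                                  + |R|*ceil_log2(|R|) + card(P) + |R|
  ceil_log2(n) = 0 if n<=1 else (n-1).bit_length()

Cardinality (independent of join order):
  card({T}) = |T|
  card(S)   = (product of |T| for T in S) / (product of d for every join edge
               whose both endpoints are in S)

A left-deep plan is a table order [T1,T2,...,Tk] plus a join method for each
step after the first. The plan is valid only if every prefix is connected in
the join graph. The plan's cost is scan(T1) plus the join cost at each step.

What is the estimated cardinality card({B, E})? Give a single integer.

1000

Tables in S: B(200), E(500)
Edges inside S: E-B(d=100)
numerator = 200 * 500 = 100000
denominator = 100 = 100
card(S) = 100000 / 100 = 1000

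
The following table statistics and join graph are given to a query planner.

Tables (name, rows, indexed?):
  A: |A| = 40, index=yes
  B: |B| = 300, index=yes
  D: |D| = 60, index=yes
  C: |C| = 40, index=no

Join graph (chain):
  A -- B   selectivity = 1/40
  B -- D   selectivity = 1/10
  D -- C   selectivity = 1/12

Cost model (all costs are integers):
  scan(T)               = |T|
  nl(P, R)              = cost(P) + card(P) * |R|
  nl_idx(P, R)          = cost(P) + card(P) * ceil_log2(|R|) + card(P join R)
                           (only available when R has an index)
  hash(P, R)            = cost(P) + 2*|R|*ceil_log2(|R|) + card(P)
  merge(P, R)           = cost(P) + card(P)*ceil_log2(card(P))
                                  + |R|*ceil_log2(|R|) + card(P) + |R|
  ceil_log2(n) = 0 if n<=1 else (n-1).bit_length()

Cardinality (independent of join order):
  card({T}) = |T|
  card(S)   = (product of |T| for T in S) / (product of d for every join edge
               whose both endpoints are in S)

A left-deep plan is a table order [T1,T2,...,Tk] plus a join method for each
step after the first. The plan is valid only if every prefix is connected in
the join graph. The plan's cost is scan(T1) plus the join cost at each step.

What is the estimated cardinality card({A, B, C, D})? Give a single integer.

6000

Tables in S: A(40), B(300), C(40), D(60)
Edges inside S: A-B(d=40), B-D(d=10), D-C(d=12)
numerator = 40 * 300 * 40 * 60 = 28800000
denominator = 40 * 10 * 12 = 4800
card(S) = 28800000 / 4800 = 6000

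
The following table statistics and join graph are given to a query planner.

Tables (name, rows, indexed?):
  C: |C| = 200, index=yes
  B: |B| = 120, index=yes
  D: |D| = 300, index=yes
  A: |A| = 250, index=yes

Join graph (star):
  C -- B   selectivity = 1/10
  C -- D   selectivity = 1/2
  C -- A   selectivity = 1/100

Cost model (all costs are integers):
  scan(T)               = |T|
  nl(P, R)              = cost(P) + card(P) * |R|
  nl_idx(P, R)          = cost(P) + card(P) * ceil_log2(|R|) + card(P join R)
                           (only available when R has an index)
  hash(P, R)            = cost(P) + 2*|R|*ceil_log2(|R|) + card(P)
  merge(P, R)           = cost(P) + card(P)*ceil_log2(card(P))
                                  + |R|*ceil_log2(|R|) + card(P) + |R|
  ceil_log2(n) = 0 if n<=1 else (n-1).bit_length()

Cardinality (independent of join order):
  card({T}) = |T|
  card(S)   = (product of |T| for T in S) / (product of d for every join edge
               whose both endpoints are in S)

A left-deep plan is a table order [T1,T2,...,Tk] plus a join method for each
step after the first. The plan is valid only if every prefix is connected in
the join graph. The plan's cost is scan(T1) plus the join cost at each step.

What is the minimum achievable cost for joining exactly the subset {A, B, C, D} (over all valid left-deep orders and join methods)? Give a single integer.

15880

Selinger DP over subsets of {A,B,C,D}:
  {C}: scan cost=200, card=200
  {B}: scan cost=120, card=120
  {D}: scan cost=300, card=300
  {A}: scan cost=250, card=250
  {BC}: card=2400; try (B,hash)→2080, (C,merge)→2880, (B,merge)→2960, (C,hash)→3440, (C,nl_idx)→3480, (B,nl_idx)→4000 …(+2); best=2080 via (B,hash)
  {CD}: card=30000; try (C,hash)→3800, (D,merge)→5000, (C,merge)→5100, (D,hash)→5800, (D,nl_idx)→32000, (C,nl_idx)→32700 …(+2); best=3800 via (C,hash)
  {AC}: card=500; try (A,nl_idx)→2300, (C,nl_idx)→2750, (C,hash)→3700, (A,merge)→4250, (C,merge)→4300, (A,hash)→4400 …(+2); best=2300 via (A,nl_idx)
  {BCD}: card=360000; try (D,hash)→9880, (B,hash)→35480, (D,merge)→36280, (D,nl_idx)→383680, (B,merge)→484760, (B,nl_idx)→573800 …(+2); best=9880 via (D,hash)
  {ABC}: card=6000; try (B,hash)→4480, (B,merge)→8260, (A,hash)→8480, (B,nl_idx)→11800, (A,nl_idx)→27280, (A,merge)→35530 …(+2); best=4480 via (B,hash)
  {ACD}: card=75000; try (D,hash)→8200, (D,merge)→10300, (A,hash)→37800, (D,nl_idx)→81800, (D,nl)→152300, (A,nl_idx)→318800 …(+2); best=8200 via (D,hash)
  {ABCD}: card=900000; try (D,hash)→15880, (B,hash)→84880, (D,merge)→91480, (A,hash)→373880, (D,nl_idx)→958480, (B,merge)→1359160 …(+6); best=15880 via (D,hash)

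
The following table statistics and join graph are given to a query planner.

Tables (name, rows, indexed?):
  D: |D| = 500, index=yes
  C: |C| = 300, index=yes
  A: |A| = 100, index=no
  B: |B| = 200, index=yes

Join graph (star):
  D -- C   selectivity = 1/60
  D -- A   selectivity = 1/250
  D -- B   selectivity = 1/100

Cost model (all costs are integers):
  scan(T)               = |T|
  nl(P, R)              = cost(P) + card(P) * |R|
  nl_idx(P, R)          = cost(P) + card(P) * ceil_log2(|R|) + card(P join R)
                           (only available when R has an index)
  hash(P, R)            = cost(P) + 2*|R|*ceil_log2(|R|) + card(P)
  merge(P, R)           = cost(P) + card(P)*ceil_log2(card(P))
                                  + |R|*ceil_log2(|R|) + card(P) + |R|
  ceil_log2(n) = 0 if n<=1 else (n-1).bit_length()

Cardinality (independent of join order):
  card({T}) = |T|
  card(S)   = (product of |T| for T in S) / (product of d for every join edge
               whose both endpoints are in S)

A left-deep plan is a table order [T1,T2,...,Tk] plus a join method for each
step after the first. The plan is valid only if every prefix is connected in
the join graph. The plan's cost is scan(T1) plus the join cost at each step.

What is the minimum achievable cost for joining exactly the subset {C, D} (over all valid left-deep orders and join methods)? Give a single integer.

5500

Selinger DP over subsets of {C,D}:
  {D}: scan cost=500, card=500
  {C}: scan cost=300, card=300
  {CD}: card=2500; try (D,nl_idx)→5500, (C,hash)→6400, (C,nl_idx)→7500, (D,merge)→8300, (C,merge)→8500, (D,hash)→9600 …(+2); best=5500 via (D,nl_idx)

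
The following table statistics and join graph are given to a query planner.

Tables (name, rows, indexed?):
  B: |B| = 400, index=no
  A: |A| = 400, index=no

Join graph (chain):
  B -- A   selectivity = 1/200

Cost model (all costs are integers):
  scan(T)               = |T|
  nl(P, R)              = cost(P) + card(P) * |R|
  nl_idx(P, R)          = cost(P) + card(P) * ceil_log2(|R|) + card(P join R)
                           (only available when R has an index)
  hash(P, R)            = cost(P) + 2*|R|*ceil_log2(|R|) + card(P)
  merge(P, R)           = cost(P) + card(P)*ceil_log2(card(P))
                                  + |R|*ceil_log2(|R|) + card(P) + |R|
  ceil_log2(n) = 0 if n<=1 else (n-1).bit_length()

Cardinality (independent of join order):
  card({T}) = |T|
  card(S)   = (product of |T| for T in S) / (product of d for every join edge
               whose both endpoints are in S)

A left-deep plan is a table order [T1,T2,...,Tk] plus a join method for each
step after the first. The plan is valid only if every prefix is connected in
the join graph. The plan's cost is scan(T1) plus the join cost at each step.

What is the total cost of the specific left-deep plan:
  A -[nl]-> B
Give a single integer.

160400

step 1: scan A: cost=400, card=400
step 2: join B via nl
    card(P join B) = 400*400/(200) = 800
    cost = 400 + 400*400 = 160400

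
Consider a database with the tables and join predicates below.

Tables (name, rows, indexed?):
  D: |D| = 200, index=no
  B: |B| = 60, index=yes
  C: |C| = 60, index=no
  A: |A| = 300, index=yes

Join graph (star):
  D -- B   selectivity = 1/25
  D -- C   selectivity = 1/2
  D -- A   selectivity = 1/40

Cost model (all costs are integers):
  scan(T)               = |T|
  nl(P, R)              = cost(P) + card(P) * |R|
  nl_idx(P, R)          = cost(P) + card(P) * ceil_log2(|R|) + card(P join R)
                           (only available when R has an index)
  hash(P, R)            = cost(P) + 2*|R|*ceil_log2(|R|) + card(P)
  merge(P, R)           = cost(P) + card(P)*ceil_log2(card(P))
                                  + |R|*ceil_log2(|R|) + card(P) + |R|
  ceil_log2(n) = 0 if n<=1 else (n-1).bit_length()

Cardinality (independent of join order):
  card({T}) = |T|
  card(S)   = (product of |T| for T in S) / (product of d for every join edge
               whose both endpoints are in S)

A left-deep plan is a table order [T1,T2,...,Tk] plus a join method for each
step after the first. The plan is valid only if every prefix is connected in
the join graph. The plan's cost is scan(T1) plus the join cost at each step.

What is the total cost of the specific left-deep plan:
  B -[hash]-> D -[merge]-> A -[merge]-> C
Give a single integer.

step 1: scan B: cost=60, card=60
step 2: join D via hash
    card(P join D) = 60*200/(25) = 480
    cost = 60 + 2*200*8 + 60 = 3320
step 3: join A via merge
    card(P join A) = 480*300/(40) = 3600
    cost = 3320 + 480*9 + 300*9 + 480 + 300 = 11120
step 4: join C via merge
    card(P join C) = 3600*60/(2) = 108000
    cost = 11120 + 3600*12 + 60*6 + 3600 + 60 = 58340

58340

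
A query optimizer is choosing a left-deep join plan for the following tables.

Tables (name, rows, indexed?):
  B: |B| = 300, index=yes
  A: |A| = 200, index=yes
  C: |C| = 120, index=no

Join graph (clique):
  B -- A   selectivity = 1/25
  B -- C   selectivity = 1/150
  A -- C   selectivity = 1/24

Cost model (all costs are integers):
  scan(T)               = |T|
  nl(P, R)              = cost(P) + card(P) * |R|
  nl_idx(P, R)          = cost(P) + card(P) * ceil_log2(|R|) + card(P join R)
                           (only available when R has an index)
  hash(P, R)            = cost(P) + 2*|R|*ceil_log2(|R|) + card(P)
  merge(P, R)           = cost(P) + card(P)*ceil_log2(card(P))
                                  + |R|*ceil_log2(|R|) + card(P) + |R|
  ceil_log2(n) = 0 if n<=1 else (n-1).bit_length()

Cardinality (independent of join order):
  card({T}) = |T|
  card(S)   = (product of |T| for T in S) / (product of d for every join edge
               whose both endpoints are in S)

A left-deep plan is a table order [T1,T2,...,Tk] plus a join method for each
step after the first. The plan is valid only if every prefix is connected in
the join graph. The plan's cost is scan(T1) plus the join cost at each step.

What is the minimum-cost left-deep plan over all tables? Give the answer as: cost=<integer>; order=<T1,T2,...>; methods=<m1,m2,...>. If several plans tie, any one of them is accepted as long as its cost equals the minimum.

cost=3440; order=C,B,A; methods=nl_idx,nl_idx

Selinger DP (subsets sized 1..n):
  {B}: scan cost=300, card=300
  {A}: scan cost=200, card=200
  {C}: scan cost=120, card=120
  {AB}: card=2400; try (A,hash)→3800, (B,nl_idx)→4400, (B,merge)→5000, (A,merge)→5100, (A,nl_idx)→5100, (B,hash)→5800 …(+2); best=3800 via (A,hash)
  {BC}: card=240; try (B,nl_idx)→1440, (C,hash)→2280, (B,merge)→4080, (C,merge)→4260, (B,hash)→5640, (B,nl)→36120 …(+1); best=1440 via (B,nl_idx)
  {AC}: card=1000; try (C,hash)→2080, (A,nl_idx)→2080, (A,merge)→2880, (C,merge)→2960, (A,hash)→3440, (A,nl)→24120 …(+1); best=2080 via (C,hash)
  {ABC}: card=80; try (A,nl_idx)→3440, (A,hash)→4880, (A,merge)→5400, (C,hash)→7880, (B,hash)→8480, (B,nl_idx)→11160 …(+5); best=3440 via (A,nl_idx)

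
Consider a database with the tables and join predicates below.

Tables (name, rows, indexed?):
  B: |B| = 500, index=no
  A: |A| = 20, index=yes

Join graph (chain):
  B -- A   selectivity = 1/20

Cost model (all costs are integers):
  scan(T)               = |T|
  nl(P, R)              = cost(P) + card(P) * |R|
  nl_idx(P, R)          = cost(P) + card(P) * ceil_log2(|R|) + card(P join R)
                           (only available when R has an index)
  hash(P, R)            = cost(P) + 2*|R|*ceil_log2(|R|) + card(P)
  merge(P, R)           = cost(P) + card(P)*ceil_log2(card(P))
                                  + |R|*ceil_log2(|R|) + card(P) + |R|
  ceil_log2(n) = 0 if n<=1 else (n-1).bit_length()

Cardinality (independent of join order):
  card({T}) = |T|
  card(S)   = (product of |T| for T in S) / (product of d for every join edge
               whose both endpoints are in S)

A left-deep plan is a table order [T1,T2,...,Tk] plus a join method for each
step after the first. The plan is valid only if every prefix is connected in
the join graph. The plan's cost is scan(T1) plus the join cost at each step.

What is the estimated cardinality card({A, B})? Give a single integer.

Tables in S: A(20), B(500)
Edges inside S: B-A(d=20)
numerator = 20 * 500 = 10000
denominator = 20 = 20
card(S) = 10000 / 20 = 500

500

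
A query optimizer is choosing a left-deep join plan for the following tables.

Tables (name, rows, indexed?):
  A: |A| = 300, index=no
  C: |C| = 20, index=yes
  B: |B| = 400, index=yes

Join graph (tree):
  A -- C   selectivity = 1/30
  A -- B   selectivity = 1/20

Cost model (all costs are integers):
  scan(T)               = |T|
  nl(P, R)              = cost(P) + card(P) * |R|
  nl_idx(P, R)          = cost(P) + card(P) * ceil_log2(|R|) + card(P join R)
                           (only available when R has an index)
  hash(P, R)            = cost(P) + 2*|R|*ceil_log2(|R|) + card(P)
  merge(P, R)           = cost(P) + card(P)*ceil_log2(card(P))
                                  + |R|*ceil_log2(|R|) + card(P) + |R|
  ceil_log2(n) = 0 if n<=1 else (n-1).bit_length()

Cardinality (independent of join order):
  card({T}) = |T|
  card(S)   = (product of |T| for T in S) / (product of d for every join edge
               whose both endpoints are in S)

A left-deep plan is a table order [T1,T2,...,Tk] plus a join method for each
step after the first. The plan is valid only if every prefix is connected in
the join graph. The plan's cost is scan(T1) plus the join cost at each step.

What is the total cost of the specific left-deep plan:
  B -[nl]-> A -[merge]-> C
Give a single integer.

204520

step 1: scan B: cost=400, card=400
step 2: join A via nl
    card(P join A) = 400*300/(20) = 6000
    cost = 400 + 400*300 = 120400
step 3: join C via merge
    card(P join C) = 6000*20/(30) = 4000
    cost = 120400 + 6000*13 + 20*5 + 6000 + 20 = 204520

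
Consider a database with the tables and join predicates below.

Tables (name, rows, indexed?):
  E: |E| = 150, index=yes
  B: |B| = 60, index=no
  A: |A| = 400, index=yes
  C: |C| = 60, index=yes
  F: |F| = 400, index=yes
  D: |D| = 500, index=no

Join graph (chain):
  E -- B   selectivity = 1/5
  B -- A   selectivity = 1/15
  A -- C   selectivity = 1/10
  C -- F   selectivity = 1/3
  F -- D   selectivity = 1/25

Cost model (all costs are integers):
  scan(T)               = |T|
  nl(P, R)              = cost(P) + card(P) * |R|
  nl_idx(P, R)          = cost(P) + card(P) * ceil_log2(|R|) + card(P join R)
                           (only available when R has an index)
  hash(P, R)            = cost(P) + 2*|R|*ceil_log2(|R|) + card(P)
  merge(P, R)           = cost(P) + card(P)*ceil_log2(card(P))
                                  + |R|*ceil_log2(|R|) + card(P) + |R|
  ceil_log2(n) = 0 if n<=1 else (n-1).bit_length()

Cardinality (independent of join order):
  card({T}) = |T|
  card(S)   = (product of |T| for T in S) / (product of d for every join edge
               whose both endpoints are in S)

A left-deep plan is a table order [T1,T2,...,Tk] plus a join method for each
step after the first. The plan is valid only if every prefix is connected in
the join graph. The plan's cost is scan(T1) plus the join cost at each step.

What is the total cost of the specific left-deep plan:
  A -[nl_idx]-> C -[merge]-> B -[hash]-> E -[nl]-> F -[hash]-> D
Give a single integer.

153657820

step 1: scan A: cost=400, card=400
step 2: join C via nl_idx
    card(P join C) = 400*60/(10) = 2400
    cost = 400 + 400*6 + 2400 = 5200
step 3: join B via merge
    card(P join B) = 2400*60/(15) = 9600
    cost = 5200 + 2400*12 + 60*6 + 2400 + 60 = 36820
step 4: join E via hash
    card(P join E) = 9600*150/(5) = 288000
    cost = 36820 + 2*150*8 + 9600 = 48820
step 5: join F via nl
    card(P join F) = 288000*400/(3) = 38400000
    cost = 48820 + 288000*400 = 115248820
step 6: join D via hash
    card(P join D) = 38400000*500/(25) = 768000000
    cost = 115248820 + 2*500*9 + 38400000 = 153657820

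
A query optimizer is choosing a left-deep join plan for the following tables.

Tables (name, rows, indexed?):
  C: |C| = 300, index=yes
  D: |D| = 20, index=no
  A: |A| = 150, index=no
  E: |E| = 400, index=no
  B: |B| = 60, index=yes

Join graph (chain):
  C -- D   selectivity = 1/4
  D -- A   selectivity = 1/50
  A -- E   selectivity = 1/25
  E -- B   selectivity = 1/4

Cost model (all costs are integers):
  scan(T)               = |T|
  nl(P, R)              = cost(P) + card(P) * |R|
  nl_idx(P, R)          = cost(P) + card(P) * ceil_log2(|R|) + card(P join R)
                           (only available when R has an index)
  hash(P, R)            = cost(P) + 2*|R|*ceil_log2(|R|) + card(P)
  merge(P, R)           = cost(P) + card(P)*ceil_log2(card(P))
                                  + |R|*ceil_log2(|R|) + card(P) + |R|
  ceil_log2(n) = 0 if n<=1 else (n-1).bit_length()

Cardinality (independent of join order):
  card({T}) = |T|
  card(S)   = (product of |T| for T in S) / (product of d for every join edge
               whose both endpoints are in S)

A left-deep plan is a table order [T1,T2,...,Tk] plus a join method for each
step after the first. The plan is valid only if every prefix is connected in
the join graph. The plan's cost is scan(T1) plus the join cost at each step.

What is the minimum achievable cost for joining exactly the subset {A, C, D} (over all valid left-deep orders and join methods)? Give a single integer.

3920

Selinger DP over subsets of {A,C,D}:
  {C}: scan cost=300, card=300
  {D}: scan cost=20, card=20
  {A}: scan cost=150, card=150
  {CD}: card=1500; try (D,hash)→800, (C,nl_idx)→1700, (C,merge)→3140, (D,merge)→3420, (C,hash)→5440, (C,nl)→6020 …(+1); best=800 via (D,hash)
  {AD}: card=60; try (D,hash)→500, (A,merge)→1490, (D,merge)→1620, (A,hash)→2440, (A,nl)→3020, (D,nl)→3150; best=500 via (D,hash)
  {ACD}: card=4500; try (C,merge)→3920, (A,hash)→4700, (C,nl_idx)→5540, (C,hash)→5960, (C,nl)→18500, (A,merge)→20150 …(+1); best=3920 via (C,merge)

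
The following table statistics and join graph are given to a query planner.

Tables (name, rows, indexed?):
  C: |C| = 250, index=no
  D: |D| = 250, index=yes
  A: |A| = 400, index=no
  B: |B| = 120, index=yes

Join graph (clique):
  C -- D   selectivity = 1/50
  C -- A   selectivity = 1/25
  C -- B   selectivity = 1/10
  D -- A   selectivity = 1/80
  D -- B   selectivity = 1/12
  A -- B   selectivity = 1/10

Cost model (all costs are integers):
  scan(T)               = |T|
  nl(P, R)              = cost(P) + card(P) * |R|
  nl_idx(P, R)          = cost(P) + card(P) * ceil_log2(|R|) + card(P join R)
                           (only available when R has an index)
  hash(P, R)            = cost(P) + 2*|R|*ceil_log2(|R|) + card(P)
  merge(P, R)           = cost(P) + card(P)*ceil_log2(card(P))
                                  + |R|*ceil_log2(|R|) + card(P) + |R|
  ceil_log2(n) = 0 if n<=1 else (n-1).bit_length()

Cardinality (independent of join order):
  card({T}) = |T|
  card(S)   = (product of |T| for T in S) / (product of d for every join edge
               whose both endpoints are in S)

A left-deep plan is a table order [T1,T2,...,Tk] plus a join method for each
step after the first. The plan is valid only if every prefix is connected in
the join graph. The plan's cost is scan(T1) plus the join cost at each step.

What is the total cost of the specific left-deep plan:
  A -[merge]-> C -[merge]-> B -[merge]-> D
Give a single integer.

129060

step 1: scan A: cost=400, card=400
step 2: join C via merge
    card(P join C) = 400*250/(25) = 4000
    cost = 400 + 400*9 + 250*8 + 400 + 250 = 6650
step 3: join B via merge
    card(P join B) = 4000*120/(10*10) = 4800
    cost = 6650 + 4000*12 + 120*7 + 4000 + 120 = 59610
step 4: join D via merge
    card(P join D) = 4800*250/(50*80*12) = 25
    cost = 59610 + 4800*13 + 250*8 + 4800 + 250 = 129060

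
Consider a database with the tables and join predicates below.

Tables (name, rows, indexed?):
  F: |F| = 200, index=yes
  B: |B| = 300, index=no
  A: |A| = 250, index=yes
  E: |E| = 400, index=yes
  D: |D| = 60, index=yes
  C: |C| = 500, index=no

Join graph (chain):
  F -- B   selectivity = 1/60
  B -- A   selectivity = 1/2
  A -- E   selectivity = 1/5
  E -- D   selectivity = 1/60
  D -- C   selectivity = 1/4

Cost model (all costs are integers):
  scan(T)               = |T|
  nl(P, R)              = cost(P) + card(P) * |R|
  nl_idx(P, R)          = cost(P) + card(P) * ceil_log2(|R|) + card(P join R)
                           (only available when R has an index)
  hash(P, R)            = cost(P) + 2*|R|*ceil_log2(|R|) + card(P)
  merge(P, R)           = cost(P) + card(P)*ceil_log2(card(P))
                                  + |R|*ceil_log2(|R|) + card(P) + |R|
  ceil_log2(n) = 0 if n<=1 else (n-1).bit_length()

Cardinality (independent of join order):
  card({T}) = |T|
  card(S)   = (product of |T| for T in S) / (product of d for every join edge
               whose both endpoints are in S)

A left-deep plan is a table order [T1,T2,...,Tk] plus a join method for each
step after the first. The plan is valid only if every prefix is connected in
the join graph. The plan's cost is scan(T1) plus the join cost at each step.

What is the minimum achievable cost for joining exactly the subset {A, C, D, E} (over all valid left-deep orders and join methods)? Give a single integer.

Selinger DP over subsets of {A,C,D,E}:
  {A}: scan cost=250, card=250
  {E}: scan cost=400, card=400
  {D}: scan cost=60, card=60
  {C}: scan cost=500, card=500
  {AE}: card=20000; try (A,hash)→4800, (E,merge)→6500, (A,merge)→6650, (E,hash)→7700, (E,nl_idx)→22500, (A,nl_idx)→23600 …(+2); best=4800 via (A,hash)
  {DE}: card=400; try (E,nl_idx)→1000, (D,hash)→1520, (D,nl_idx)→3200, (E,merge)→4480, (D,merge)→4820, (E,hash)→7320 …(+2); best=1000 via (E,nl_idx)
  {CD}: card=7500; try (D,hash)→1720, (C,merge)→5480, (D,merge)→5920, (C,hash)→9120, (D,nl_idx)→11000, (C,nl)→30060 …(+1); best=1720 via (D,hash)
  {ADE}: card=20000; try (A,hash)→5400, (A,merge)→7250, (A,nl_idx)→24200, (D,hash)→25520, (A,nl)→101000, (D,nl_idx)→144800 …(+2); best=5400 via (A,hash)
  {CDE}: card=50000; try (C,merge)→10000, (C,hash)→10400, (E,hash)→16420, (E,merge)→110720, (E,nl_idx)→119220, (C,nl)→201000 …(+1); best=10000 via (C,merge)
  {ACDE}: card=2500000; try (C,hash)→34400, (A,hash)→64000, (C,merge)→330400, (A,merge)→862250, (A,nl_idx)→2910000, (C,nl)→10005400 …(+1); best=34400 via (C,hash)

34400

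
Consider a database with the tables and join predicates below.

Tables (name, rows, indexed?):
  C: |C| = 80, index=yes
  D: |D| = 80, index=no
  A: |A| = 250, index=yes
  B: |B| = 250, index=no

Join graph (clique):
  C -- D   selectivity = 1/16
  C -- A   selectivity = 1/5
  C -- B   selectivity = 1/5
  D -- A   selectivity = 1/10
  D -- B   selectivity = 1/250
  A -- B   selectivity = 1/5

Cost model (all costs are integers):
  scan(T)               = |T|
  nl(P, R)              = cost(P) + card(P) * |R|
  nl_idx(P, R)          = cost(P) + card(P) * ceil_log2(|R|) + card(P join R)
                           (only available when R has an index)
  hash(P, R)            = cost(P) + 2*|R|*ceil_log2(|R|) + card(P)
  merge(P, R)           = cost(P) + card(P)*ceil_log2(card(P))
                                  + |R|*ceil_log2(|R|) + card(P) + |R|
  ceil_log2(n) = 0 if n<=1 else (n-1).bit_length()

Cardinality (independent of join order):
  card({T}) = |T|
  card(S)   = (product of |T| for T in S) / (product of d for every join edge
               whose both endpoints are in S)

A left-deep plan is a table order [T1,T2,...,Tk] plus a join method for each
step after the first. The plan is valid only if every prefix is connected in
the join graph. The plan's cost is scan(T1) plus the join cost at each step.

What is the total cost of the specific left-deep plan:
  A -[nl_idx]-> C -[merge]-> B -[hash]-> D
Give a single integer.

step 1: scan A: cost=250, card=250
step 2: join C via nl_idx
    card(P join C) = 250*80/(5) = 4000
    cost = 250 + 250*7 + 4000 = 6000
step 3: join B via merge
    card(P join B) = 4000*250/(5*5) = 40000
    cost = 6000 + 4000*12 + 250*8 + 4000 + 250 = 60250
step 4: join D via hash
    card(P join D) = 40000*80/(16*10*250) = 80
    cost = 60250 + 2*80*7 + 40000 = 101370

101370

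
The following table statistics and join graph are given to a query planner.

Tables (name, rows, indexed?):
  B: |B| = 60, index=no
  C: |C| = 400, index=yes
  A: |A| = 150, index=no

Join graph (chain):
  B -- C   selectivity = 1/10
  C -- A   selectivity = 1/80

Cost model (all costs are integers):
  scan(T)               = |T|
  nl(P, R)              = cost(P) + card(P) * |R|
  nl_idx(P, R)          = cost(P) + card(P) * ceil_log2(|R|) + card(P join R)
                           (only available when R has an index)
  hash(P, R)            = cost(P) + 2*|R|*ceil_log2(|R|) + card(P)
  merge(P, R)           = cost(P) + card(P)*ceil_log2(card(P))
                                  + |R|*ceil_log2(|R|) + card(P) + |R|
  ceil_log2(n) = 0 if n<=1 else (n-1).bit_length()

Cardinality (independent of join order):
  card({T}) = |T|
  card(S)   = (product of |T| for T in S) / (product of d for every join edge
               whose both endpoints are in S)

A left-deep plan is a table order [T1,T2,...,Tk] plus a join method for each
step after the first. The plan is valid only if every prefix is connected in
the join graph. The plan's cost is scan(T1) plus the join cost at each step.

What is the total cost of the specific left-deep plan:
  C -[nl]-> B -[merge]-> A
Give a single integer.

56950

step 1: scan C: cost=400, card=400
step 2: join B via nl
    card(P join B) = 400*60/(10) = 2400
    cost = 400 + 400*60 = 24400
step 3: join A via merge
    card(P join A) = 2400*150/(80) = 4500
    cost = 24400 + 2400*12 + 150*8 + 2400 + 150 = 56950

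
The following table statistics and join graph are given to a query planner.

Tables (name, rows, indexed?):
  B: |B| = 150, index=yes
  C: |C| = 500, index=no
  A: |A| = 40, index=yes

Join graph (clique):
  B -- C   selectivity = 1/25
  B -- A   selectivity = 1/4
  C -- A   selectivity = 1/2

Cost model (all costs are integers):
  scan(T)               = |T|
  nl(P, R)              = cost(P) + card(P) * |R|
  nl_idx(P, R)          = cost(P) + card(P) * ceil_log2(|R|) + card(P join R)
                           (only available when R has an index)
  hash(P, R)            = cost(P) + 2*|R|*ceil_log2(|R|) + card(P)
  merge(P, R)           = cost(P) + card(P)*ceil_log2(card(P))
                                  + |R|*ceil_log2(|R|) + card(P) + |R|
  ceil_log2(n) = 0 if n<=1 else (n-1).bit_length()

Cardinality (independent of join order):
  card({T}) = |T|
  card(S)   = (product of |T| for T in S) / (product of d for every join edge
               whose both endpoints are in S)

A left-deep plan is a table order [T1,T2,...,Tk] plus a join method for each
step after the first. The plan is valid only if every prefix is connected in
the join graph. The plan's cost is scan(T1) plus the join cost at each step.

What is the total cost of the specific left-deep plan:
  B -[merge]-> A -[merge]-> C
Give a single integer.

step 1: scan B: cost=150, card=150
step 2: join A via merge
    card(P join A) = 150*40/(4) = 1500
    cost = 150 + 150*8 + 40*6 + 150 + 40 = 1780
step 3: join C via merge
    card(P join C) = 1500*500/(25*2) = 15000
    cost = 1780 + 1500*11 + 500*9 + 1500 + 500 = 24780

24780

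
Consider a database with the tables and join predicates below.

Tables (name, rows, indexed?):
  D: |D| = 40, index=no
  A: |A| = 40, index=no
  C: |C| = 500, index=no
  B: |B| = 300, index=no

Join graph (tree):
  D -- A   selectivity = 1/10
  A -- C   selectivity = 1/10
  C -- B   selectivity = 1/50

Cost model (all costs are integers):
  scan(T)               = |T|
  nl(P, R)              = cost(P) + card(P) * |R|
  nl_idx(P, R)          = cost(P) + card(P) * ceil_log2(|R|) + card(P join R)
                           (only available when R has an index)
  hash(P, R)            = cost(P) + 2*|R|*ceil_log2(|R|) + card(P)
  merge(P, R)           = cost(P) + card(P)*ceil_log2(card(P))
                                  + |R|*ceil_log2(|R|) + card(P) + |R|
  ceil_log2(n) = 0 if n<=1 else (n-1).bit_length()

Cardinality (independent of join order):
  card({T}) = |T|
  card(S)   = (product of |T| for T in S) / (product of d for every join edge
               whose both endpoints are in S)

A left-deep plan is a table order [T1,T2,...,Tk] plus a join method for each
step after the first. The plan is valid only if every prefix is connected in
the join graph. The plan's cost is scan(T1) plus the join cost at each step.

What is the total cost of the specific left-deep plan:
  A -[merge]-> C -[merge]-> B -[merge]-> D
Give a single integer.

212600

step 1: scan A: cost=40, card=40
step 2: join C via merge
    card(P join C) = 40*500/(10) = 2000
    cost = 40 + 40*6 + 500*9 + 40 + 500 = 5320
step 3: join B via merge
    card(P join B) = 2000*300/(50) = 12000
    cost = 5320 + 2000*11 + 300*9 + 2000 + 300 = 32320
step 4: join D via merge
    card(P join D) = 12000*40/(10) = 48000
    cost = 32320 + 12000*14 + 40*6 + 12000 + 40 = 212600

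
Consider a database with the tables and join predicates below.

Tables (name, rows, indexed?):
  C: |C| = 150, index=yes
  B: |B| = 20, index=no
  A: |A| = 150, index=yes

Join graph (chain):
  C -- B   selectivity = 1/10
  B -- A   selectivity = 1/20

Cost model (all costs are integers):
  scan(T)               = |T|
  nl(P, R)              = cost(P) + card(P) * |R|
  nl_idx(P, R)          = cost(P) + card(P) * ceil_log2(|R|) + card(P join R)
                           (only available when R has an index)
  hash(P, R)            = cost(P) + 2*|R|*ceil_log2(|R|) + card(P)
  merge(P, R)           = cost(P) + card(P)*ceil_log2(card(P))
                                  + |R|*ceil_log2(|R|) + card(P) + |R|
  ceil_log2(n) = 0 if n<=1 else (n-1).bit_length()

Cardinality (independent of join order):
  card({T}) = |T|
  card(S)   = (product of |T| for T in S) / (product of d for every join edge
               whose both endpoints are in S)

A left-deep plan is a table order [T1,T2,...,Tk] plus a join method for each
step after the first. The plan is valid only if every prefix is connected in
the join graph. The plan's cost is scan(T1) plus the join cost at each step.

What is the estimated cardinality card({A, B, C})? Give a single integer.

Tables in S: A(150), B(20), C(150)
Edges inside S: C-B(d=10), B-A(d=20)
numerator = 150 * 20 * 150 = 450000
denominator = 10 * 20 = 200
card(S) = 450000 / 200 = 2250

2250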